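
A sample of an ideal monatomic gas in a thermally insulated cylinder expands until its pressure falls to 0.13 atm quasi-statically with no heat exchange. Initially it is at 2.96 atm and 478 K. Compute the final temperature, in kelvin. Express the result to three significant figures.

T₂ ≈ 137 K

Along an adiabat T P^((1−γ)/γ) is constant, so T₂ = T₁ (P₂/P₁)^((γ−1)/γ).
For a monatomic ideal gas γ = 5/3, so (γ−1)/γ = 2/5.
T₂ = 478 × (0.13/2.96)^(2/5) = 136.9 K.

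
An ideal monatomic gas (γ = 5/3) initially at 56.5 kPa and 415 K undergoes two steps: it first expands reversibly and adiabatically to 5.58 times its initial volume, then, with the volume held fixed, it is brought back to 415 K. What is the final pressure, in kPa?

P₃ ≈ 10.1 kPa

Adiabatic step (PV^γ = const): P₂ = 56.5×(1/5.58)^(5/3) = 3.219 kPa; T₂ = 415×(1/5.58)^(2/3) = 131.9 K.
Isochoric: P₃ = P₂(T₃/T₂) = 3.219 × (415/131.9) = 10.13 kPa.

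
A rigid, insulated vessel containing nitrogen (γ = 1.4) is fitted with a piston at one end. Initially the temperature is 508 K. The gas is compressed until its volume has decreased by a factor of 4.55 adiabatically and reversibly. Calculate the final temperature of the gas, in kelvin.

T₂ ≈ 931 K

For a reversible adiabat TV^(γ−1) is constant, so T₂ = T₁ (V₁/V₂)^(γ−1).
T₂ = 508 × 4.55^(0.4) = 931.3 K.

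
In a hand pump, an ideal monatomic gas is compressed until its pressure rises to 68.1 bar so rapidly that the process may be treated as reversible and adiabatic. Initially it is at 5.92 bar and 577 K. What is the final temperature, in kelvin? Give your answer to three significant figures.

Adiabatic: T₂/T₁ = (P₂/P₁)^((γ−1)/γ).
For a monatomic ideal gas γ = 5/3, so (γ−1)/γ = 2/5.
T₂ = 577 × (68.1/5.92)^(2/5) = 1533 K.

T₂ ≈ 1530 K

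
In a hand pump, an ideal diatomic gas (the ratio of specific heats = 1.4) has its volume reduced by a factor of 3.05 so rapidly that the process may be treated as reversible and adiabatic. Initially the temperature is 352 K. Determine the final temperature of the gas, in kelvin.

T₂ ≈ 550 K

Adiabatic: T₁V₁^(γ−1) = T₂V₂^(γ−1) ⇒ T₂ = T₁ (V₁/V₂)^(γ−1).
T₂ = 352 × 3.05^(0.4) = 549.9 K.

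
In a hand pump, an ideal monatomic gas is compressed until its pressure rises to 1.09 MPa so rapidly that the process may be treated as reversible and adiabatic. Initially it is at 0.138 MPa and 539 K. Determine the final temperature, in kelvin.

T₂ ≈ 1230 K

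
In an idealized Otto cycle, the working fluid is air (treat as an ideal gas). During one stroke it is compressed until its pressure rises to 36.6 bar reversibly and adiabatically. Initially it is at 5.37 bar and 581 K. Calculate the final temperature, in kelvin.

T₂ ≈ 1010 K

Adiabatic: T₂/T₁ = (P₂/P₁)^((γ−1)/γ).
For a diatomic ideal gas γ = 7/5, so (γ−1)/γ = 2/7.
T₂ = 581 × (36.6/5.37)^(2/7) = 1005 K.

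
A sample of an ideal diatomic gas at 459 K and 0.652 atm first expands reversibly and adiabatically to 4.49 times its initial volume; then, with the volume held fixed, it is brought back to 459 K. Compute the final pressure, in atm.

P₃ ≈ 0.145 atm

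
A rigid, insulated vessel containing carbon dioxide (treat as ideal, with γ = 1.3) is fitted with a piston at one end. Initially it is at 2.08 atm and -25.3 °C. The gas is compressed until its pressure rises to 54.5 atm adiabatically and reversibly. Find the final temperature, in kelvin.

T₂ ≈ 527 K

Along an adiabat T P^((1−γ)/γ) is constant, so T₂ = T₁ (P₂/P₁)^((γ−1)/γ).
T₁ = -25.3 °C = 247.8 K.
T₂ = 247.8 × (54.5/2.08)^(0.231) = 526.6 K.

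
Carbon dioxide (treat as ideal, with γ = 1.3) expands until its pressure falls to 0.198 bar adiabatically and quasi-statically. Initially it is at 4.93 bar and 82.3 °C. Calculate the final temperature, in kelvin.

T₂ ≈ 169 K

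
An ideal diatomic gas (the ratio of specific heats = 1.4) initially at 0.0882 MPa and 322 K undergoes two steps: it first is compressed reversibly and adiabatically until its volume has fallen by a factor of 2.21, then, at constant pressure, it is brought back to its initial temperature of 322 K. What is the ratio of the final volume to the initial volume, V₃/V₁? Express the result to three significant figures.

Adiabatic step: V₂/V₁ = 0.4525; T₂ = T₁·2.21^(0.4) = 442.2 K.
Isobaric step: V₃/V₂ = T₃/T₂ = 322/442.2.
V₃/V₁ = (V₂/V₁)(V₃/V₂) = 0.4525 × (322/442.2) = 0.3295.

V₃/V₁ ≈ 0.329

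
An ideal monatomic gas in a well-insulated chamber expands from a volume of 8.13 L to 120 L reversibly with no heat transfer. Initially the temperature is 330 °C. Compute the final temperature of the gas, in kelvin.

Adiabatic: T₁V₁^(γ−1) = T₂V₂^(γ−1) ⇒ T₂ = T₁ (V₁/V₂)^(γ−1).
For a monatomic ideal gas γ = 5/3, so γ−1 = 2/3.
T₁ = 330 °C = 603.1 K.
T₂ = 603.1 × (8.13/120)^(2/3) = 100.2 K.

T₂ ≈ 100 K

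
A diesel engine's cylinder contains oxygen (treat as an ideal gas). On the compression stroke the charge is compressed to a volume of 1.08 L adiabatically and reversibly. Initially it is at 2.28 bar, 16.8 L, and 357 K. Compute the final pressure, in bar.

Since PV^γ is constant along a reversible adiabat, P₂ = P₁ (V₁/V₂)^γ.
γ = 7/5 for a diatomic ideal gas.
P₂ = 2.28 × (16.8/1.08)^(7/5) = 106.3 bar.

P₂ ≈ 106 bar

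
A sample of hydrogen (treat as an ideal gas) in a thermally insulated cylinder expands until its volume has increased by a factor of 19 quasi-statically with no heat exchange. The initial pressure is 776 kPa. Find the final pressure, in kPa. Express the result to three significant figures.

Adiabatic: P₁V₁^γ = P₂V₂^γ ⇒ P₂ = P₁ (V₁/V₂)^γ.
For a diatomic ideal gas γ = 7/5.
P₂ = 776 × (1/19)^(7/5) = 12.58 kPa.

P₂ ≈ 12.6 kPa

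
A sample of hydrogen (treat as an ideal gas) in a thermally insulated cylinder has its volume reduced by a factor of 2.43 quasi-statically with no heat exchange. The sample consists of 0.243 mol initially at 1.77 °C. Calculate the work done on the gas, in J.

W ≈ 592 J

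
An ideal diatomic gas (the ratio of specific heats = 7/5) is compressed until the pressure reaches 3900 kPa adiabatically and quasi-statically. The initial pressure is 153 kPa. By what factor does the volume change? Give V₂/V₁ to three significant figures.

V₂/V₁ ≈ 0.0990

From PV^γ = const, V₂/V₁ = (P₁/P₂)^(1/γ).
V₂/V₁ = (153/3900)^(5/7) = 0.09896.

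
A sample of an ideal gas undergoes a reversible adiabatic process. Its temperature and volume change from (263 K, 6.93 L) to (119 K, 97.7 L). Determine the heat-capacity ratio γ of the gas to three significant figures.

γ ≈ 1.30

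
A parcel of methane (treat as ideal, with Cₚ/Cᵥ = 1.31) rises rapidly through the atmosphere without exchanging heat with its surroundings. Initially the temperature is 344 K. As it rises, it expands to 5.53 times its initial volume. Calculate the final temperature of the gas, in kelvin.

For a reversible adiabat TV^(γ−1) is constant, so T₂ = T₁ (V₁/V₂)^(γ−1).
T₂ = 344 × (1/5.53)^(0.31) = 202.4 K.

T₂ ≈ 202 K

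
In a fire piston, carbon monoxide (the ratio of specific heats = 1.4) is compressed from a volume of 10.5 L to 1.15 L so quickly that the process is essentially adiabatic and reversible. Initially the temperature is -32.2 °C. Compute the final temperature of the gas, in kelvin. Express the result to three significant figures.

For a reversible adiabat TV^(γ−1) is constant, so T₂ = T₁ (V₁/V₂)^(γ−1).
T₁ = -32.2 °C = 240.9 K.
T₂ = 240.9 × (10.5/1.15)^(0.4) = 583.6 K.

T₂ ≈ 584 K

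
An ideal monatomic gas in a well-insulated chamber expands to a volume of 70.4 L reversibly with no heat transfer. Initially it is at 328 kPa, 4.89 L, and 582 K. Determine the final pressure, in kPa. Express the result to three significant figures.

P₂ ≈ 3.85 kPa

Adiabatic: P₁V₁^γ = P₂V₂^γ ⇒ P₂ = P₁ (V₁/V₂)^γ.
γ = 5/3 for a monatomic ideal gas.
P₂ = 328 × (4.89/70.4)^(5/3) = 3.85 kPa.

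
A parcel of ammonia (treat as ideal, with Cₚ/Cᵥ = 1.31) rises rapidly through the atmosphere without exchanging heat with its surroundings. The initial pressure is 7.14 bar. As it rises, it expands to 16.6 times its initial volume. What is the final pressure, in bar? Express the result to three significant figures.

Since PV^γ is constant along a reversible adiabat, P₂ = P₁ (V₁/V₂)^γ.
P₂ = 7.14 × (1/16.6)^(1.31) = 0.18 bar.

P₂ ≈ 0.180 bar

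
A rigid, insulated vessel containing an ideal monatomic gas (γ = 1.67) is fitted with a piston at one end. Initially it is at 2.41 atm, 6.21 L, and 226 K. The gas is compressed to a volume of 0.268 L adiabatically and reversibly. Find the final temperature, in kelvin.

For a reversible adiabat TV^(γ−1) is constant, so T₂ = T₁ (V₁/V₂)^(γ−1).
T₂ = 226 × (6.21/0.268)^(0.67) = 1856 K.

T₂ ≈ 1860 K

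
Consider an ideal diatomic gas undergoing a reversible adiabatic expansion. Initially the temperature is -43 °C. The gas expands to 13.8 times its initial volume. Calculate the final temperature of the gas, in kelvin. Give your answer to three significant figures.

For a reversible adiabat TV^(γ−1) is constant, so T₂ = T₁ (V₁/V₂)^(γ−1).
For a diatomic ideal gas γ = 7/5, so γ−1 = 2/5.
T₁ = -43 °C = 230.1 K.
T₂ = 230.1 × (1/13.8)^(2/5) = 80.55 K.

T₂ ≈ 80.5 K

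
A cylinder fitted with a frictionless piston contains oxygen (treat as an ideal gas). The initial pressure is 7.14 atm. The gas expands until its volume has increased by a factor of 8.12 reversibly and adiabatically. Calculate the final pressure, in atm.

Since PV^γ is constant along a reversible adiabat, P₂ = P₁ (V₁/V₂)^γ.
For a diatomic ideal gas γ = 7/5.
P₂ = 7.14 × (1/8.12)^(7/5) = 0.3805 atm.

P₂ ≈ 0.380 atm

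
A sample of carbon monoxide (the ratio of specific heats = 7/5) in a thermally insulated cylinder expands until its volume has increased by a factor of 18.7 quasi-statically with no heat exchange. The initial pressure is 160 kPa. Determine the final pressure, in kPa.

P₂ ≈ 2.65 kPa

Adiabatic: P₁V₁^γ = P₂V₂^γ ⇒ P₂ = P₁ (V₁/V₂)^γ.
P₂ = 160 × (1/18.7)^(7/5) = 2.652 kPa.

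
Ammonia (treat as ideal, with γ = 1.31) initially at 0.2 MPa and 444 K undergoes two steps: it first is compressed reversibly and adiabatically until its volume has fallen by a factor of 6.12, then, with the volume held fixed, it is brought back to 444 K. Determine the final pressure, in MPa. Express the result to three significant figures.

Adiabatic step (PV^γ = const): P₂ = 0.2×6.12^(1.31) = 2.146 MPa; T₂ = 444×6.12^(0.31) = 778.5 K.
Isochoric: P₃ = P₂(T₃/T₂) = 2.146 × (444/778.5) = 1.224 MPa.

P₃ ≈ 1.22 MPa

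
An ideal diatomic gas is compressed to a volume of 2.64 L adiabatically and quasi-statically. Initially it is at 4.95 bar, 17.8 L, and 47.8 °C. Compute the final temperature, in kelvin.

For a reversible adiabat TV^(γ−1) is constant, so T₂ = T₁ (V₁/V₂)^(γ−1).
γ = 7/5 for a diatomic ideal gas.
T₁ = 47.8 °C = 320.9 K.
T₂ = 320.9 × (17.8/2.64)^(2/5) = 688.6 K.

T₂ ≈ 689 K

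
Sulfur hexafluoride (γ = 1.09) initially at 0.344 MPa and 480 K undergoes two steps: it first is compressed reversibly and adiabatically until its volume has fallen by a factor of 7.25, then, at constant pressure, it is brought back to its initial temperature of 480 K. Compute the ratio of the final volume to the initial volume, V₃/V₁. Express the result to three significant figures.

V₃/V₁ ≈ 0.115

Adiabatic step: V₂/V₁ = 0.1379; T₂ = T₁·7.25^(0.09) = 573.7 K.
Isobaric step: V₃/V₂ = T₃/T₂ = 480/573.7.
V₃/V₁ = (V₂/V₁)(V₃/V₂) = 0.1379 × (480/573.7) = 0.1154.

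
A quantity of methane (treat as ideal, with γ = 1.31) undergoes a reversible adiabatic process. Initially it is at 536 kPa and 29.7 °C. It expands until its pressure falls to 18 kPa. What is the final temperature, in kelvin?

Adiabatic: T₂/T₁ = (P₂/P₁)^((γ−1)/γ).
T₁ = 29.7 °C = 302.8 K.
T₂ = 302.8 × (18/536)^(0.237) = 135.7 K.

T₂ ≈ 136 K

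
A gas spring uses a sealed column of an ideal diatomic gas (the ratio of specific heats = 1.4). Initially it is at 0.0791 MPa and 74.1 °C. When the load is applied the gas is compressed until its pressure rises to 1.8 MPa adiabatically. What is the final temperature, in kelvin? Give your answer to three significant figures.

Adiabatic: T₂/T₁ = (P₂/P₁)^((γ−1)/γ).
T₁ = 74.1 °C = 347.2 K.
T₂ = 347.2 × (1.8/0.0791)^(0.286) = 848 K.

T₂ ≈ 848 K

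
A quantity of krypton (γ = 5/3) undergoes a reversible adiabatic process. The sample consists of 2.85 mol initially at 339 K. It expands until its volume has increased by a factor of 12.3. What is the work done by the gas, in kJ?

Adiabatic: T₁V₁^(γ−1) = T₂V₂^(γ−1) ⇒ T₂ = T₁ (V₁/V₂)^(γ−1).
T₂ = 339 × (1/12.3)^(2/3) = 63.62 K.
Q = 0, so ΔU = W_on_gas = nCᵥΔT with Cᵥ = R/(γ−1) = 12.47 J/(mol·K).
ΔU = 2.85 × 12.47 × (63.62 − 339) = -9788 J.
Work done by the gas = −ΔU = 9788 J.

W ≈ 9.79 kJ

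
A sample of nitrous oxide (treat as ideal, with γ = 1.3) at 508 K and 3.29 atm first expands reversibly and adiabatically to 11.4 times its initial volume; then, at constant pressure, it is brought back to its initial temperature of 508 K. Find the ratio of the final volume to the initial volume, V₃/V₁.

V₃/V₁ ≈ 23.7

Adiabatic step: V₂/V₁ = 11.4; T₂ = T₁·(1/11.4)^(0.3) = 244.8 K.
Isobaric step: V₃/V₂ = T₃/T₂ = 508/244.8.
V₃/V₁ = (V₂/V₁)(V₃/V₂) = 11.4 × (508/244.8) = 23.66.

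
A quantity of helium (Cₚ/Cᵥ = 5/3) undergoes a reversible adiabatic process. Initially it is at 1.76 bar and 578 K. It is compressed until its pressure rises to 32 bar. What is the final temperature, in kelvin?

Along an adiabat T P^((1−γ)/γ) is constant, so T₂ = T₁ (P₂/P₁)^((γ−1)/γ).
T₂ = 578 × (32/1.76)^(2/5) = 1844 K.

T₂ ≈ 1840 K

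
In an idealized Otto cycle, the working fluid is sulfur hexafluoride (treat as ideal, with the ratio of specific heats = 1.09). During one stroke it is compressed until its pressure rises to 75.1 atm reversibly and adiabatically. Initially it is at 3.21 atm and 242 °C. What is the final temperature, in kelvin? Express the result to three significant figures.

T₂ ≈ 668 K

Adiabatic: T₂/T₁ = (P₂/P₁)^((γ−1)/γ).
T₁ = 242 °C = 515.1 K.
T₂ = 515.1 × (75.1/3.21)^(0.0826) = 668.3 K.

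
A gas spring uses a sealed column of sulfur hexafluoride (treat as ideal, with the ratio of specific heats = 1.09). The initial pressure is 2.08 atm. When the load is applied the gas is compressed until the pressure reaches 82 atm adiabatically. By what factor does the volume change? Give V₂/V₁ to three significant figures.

V₂/V₁ ≈ 0.0344

From PV^γ = const, V₂/V₁ = (P₁/P₂)^(1/γ).
V₂/V₁ = (2.08/82)^(0.917) = 0.03436.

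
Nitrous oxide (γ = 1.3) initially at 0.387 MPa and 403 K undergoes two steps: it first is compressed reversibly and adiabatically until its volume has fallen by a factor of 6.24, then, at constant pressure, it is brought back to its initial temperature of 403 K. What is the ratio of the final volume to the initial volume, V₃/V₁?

Adiabatic step: V₂/V₁ = 0.1603; T₂ = T₁·6.24^(0.3) = 698 K.
Isobaric step: V₃/V₂ = T₃/T₂ = 403/698.
V₃/V₁ = (V₂/V₁)(V₃/V₂) = 0.1603 × (403/698) = 0.09253.

V₃/V₁ ≈ 0.0925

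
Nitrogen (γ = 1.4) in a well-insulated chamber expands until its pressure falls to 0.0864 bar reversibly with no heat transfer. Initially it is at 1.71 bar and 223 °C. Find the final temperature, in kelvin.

T₂ ≈ 211 K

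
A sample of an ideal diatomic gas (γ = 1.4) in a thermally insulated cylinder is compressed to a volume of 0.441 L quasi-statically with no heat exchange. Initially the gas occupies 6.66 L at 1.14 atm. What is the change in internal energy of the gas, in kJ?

P₂ = P₁(V₁/V₂)^γ = 1.14×(6.66/0.441)^(1.4) = 51 atm.
For a reversible adiabat, W_by_gas = (P₁V₁ − P₂V₂)/(γ−1).
W_by = (115500×0.00666 − 5.167×10^6×0.000441) / (0.4) = -3774 J.
Q = 0 ⇒ ΔU = −W_by = 3774 J.

ΔU ≈ 3.77 kJ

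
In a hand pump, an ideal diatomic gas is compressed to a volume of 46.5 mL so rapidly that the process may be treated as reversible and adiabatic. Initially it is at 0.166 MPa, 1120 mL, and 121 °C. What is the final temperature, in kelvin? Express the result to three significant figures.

T₂ ≈ 1410 K

Adiabatic: T₁V₁^(γ−1) = T₂V₂^(γ−1) ⇒ T₂ = T₁ (V₁/V₂)^(γ−1).
γ = 7/5 for a diatomic ideal gas.
T₁ = 121 °C = 394.1 K.
T₂ = 394.1 × (1120/46.5)^(2/5) = 1407 K.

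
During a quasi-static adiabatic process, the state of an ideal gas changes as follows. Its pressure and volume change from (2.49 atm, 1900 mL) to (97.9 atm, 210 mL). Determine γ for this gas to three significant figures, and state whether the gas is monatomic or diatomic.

γ ≈ 1.67; monatomic

PV^γ = const ⇒ γ = ln(P₂/P₁) / ln(V₁/V₂).
γ = ln(97.9/2.49) / ln(1900/210) = 1.667.
γ ≈ 1.67 is close to 5/3, so the gas is monatomic.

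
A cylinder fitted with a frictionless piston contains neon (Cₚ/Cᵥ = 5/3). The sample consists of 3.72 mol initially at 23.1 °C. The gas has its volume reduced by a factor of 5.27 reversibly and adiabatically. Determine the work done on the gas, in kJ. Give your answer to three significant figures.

W ≈ 27.9 kJ

For a reversible adiabat TV^(γ−1) is constant, so T₂ = T₁ (V₁/V₂)^(γ−1).
T₁ = 23.1 °C = 296.2 K.
T₂ = 296.2 × 5.27^(2/3) = 897.2 K.
Q = 0, so ΔU = W_on_gas = nCᵥΔT with Cᵥ = R/(γ−1) = 12.47 J/(mol·K).
ΔU = 3.72 × 12.47 × (897.2 − 296.2) = 27880 J.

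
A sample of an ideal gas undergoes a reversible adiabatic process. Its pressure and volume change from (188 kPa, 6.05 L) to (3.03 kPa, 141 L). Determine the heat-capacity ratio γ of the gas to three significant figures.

PV^γ = const ⇒ γ = ln(P₂/P₁) / ln(V₁/V₂).
γ = ln(3.03/188) / ln(6.05/141) = 1.311.

γ ≈ 1.31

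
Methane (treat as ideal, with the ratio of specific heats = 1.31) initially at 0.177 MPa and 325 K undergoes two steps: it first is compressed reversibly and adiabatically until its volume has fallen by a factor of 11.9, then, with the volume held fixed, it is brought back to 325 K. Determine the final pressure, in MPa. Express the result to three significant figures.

Adiabatic step (PV^γ = const): P₂ = 0.177×11.9^(1.31) = 4.539 MPa; T₂ = 325×11.9^(0.31) = 700.3 K.
Isochoric: P₃ = P₂(T₃/T₂) = 4.539 × (325/700.3) = 2.106 MPa.

P₃ ≈ 2.11 MPa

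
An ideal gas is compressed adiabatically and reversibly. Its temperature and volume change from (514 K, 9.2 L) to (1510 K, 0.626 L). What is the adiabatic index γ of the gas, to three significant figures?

TV^(γ−1) = const ⇒ γ − 1 = ln(T₂/T₁) / ln(V₁/V₂).
γ = 1 + ln(1510/514) / ln(9.2/0.626) = 1.401.

γ ≈ 1.40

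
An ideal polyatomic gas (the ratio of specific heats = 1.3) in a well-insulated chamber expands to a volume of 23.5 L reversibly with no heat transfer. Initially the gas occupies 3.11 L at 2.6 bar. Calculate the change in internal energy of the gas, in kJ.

ΔU ≈ -1.23 kJ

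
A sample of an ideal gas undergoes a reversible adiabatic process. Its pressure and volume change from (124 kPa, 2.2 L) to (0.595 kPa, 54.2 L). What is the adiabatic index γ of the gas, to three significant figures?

γ ≈ 1.67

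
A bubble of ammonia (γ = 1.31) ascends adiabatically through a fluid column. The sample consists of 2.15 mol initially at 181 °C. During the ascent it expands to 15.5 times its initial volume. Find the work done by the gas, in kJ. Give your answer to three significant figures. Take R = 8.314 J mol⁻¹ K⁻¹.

W ≈ 15.0 kJ

Adiabatic: T₁V₁^(γ−1) = T₂V₂^(γ−1) ⇒ T₂ = T₁ (V₁/V₂)^(γ−1).
T₁ = 181 °C = 454.1 K.
T₂ = 454.1 × (1/15.5)^(0.31) = 194.2 K.
Q = 0, so ΔU = W_on_gas = nCᵥΔT with Cᵥ = R/(γ−1) = 26.82 J/(mol·K).
ΔU = 2.15 × 26.82 × (194.2 − 454.1) = -14990 J.
Work done by the gas = −ΔU = 14990 J.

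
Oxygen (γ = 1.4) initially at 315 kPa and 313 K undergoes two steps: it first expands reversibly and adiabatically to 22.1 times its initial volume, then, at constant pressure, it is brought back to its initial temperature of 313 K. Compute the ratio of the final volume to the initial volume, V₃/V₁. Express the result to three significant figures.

V₃/V₁ ≈ 76.2

Adiabatic step: V₂/V₁ = 22.1; T₂ = T₁·(1/22.1)^(0.4) = 90.74 K.
Isobaric step: V₃/V₂ = T₃/T₂ = 313/90.74.
V₃/V₁ = (V₂/V₁)(V₃/V₂) = 22.1 × (313/90.74) = 76.23.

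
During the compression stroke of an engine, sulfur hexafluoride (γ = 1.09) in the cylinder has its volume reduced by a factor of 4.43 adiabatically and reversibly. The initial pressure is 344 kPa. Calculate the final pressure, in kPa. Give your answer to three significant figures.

P₂ ≈ 1740 kPa

Adiabatic: P₁V₁^γ = P₂V₂^γ ⇒ P₂ = P₁ (V₁/V₂)^γ.
P₂ = 344 × 4.43^(1.09) = 1742 kPa.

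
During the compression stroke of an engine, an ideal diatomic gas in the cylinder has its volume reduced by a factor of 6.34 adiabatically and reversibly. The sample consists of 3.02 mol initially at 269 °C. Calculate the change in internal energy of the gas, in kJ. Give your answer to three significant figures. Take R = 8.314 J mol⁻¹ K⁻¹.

For a reversible adiabat TV^(γ−1) is constant, so T₂ = T₁ (V₁/V₂)^(γ−1).
γ = 7/5 for a diatomic ideal gas, so γ−1 = 2/5.
T₁ = 269 °C = 542.1 K.
T₂ = 542.1 × 6.34^(2/5) = 1135 K.
Q = 0, so ΔU = W_on_gas = nCᵥΔT with Cᵥ = R/(γ−1) = 20.79 J/(mol·K).
ΔU = 3.02 × 20.79 × (1135 − 542.1) = 37210 J.

ΔU ≈ 37.2 kJ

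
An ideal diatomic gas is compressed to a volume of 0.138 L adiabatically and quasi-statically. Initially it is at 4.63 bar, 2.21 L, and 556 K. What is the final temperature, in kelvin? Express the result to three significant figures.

T₂ ≈ 1690 K

For a reversible adiabat TV^(γ−1) is constant, so T₂ = T₁ (V₁/V₂)^(γ−1).
γ = 7/5 for a diatomic ideal gas.
T₂ = 556 × (2.21/0.138)^(2/5) = 1686 K.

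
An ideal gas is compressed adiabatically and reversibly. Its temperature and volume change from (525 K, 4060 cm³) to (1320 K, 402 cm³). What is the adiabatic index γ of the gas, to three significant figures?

γ ≈ 1.40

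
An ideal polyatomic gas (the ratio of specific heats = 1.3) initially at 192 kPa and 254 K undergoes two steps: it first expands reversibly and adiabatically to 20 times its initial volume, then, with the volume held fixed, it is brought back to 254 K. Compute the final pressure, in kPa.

Adiabatic step (PV^γ = const): P₂ = 192×(1/20)^(1.3) = 3.908 kPa; T₂ = 254×(1/20)^(0.3) = 103.4 K.
Isochoric: P₃ = P₂(T₃/T₂) = 3.908 × (254/103.4) = 9.6 kPa.

P₃ ≈ 9.60 kPa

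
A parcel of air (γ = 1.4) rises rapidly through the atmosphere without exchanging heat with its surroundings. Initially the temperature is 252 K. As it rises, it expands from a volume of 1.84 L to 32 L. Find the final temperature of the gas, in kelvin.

T₂ ≈ 80.4 K

For a reversible adiabat TV^(γ−1) is constant, so T₂ = T₁ (V₁/V₂)^(γ−1).
T₂ = 252 × (1.84/32)^(0.4) = 80.4 K.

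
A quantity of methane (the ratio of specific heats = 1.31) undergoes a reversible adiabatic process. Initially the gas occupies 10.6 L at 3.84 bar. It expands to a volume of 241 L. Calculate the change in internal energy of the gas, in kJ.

ΔU ≈ -8.14 kJ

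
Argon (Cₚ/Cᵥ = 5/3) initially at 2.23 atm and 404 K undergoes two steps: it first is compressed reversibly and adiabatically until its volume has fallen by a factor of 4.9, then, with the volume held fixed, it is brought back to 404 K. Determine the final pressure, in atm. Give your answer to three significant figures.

Adiabatic step (PV^γ = const): P₂ = 2.23×4.9^(5/3) = 31.52 atm; T₂ = 404×4.9^(2/3) = 1165 K.
Isochoric: P₃ = P₂(T₃/T₂) = 31.52 × (404/1165) = 10.93 atm.

P₃ ≈ 10.9 atm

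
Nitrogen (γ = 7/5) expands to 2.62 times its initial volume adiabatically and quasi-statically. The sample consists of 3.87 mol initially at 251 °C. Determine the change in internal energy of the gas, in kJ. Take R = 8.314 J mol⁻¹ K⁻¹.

ΔU ≈ -13.5 kJ

For a reversible adiabat TV^(γ−1) is constant, so T₂ = T₁ (V₁/V₂)^(γ−1).
T₁ = 251 °C = 524.1 K.
T₂ = 524.1 × (1/2.62)^(2/5) = 356.6 K.
Q = 0, so ΔU = W_on_gas = nCᵥΔT with Cᵥ = R/(γ−1) = 20.79 J/(mol·K).
ΔU = 3.87 × 20.79 × (356.6 − 524.1) = -13480 J.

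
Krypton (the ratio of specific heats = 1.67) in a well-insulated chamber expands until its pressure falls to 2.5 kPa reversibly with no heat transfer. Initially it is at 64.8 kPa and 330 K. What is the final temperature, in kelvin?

Adiabatic: T₂/T₁ = (P₂/P₁)^((γ−1)/γ).
T₂ = 330 × (2.5/64.8)^(0.401) = 89.41 K.

T₂ ≈ 89.4 K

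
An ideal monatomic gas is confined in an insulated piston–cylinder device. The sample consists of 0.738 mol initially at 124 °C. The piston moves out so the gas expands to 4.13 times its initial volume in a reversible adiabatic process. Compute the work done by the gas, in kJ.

W ≈ 2.24 kJ

Adiabatic: T₁V₁^(γ−1) = T₂V₂^(γ−1) ⇒ T₂ = T₁ (V₁/V₂)^(γ−1).
γ = 5/3 for a monatomic ideal gas, so γ−1 = 2/3.
T₁ = 124 °C = 397.1 K.
T₂ = 397.1 × (1/4.13)^(2/3) = 154.3 K.
Q = 0, so ΔU = W_on_gas = nCᵥΔT with Cᵥ = R/(γ−1) = 12.47 J/(mol·K).
ΔU = 0.738 × 12.47 × (154.3 − 397.1) = -2235 J.
Work done by the gas = −ΔU = 2235 J.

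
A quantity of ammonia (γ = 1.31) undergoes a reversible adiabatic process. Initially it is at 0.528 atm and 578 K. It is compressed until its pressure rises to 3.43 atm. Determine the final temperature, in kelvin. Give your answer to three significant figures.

T₂ ≈ 900 K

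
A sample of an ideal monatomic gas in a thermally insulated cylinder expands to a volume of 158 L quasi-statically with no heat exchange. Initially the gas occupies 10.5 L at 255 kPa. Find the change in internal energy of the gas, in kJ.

ΔU ≈ -3.36 kJ

γ = 5/3 for a monatomic ideal gas.
P₂ = P₁(V₁/V₂)^γ = 255×(10.5/158)^(5/3) = 2.78 kPa.
For a reversible adiabat, W_by_gas = (P₁V₁ − P₂V₂)/(γ−1).
W_by = (255000×0.0105 − 2780×0.158) / (2/3) = 3357 J.
Q = 0 ⇒ ΔU = −W_by = -3357 J.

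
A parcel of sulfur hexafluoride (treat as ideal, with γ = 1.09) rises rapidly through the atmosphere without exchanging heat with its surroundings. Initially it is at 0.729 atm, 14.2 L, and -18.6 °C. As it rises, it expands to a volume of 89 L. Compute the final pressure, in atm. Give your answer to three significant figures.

P₂ ≈ 0.0986 atm

Since PV^γ is constant along a reversible adiabat, P₂ = P₁ (V₁/V₂)^γ.
P₂ = 0.729 × (14.2/89)^(1.09) = 0.0986 atm.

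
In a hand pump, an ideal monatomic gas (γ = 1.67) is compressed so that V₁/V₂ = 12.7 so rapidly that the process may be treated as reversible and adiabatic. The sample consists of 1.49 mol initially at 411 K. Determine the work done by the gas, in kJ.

W ≈ -34.1 kJ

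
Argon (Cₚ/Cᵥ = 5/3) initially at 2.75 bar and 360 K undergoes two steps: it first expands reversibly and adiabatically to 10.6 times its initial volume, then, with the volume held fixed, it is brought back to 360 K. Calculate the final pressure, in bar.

P₃ ≈ 0.259 bar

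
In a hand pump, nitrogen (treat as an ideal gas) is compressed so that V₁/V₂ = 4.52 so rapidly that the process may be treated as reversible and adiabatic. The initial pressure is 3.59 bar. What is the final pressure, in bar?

Adiabatic: P₁V₁^γ = P₂V₂^γ ⇒ P₂ = P₁ (V₁/V₂)^γ.
For a diatomic ideal gas γ = 7/5.
P₂ = 3.59 × 4.52^(7/5) = 29.67 bar.

P₂ ≈ 29.7 bar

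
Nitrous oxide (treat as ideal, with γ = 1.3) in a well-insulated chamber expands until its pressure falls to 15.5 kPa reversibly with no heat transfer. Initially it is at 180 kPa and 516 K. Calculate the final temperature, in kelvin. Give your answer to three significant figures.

T₂ ≈ 293 K

Along an adiabat T P^((1−γ)/γ) is constant, so T₂ = T₁ (P₂/P₁)^((γ−1)/γ).
T₂ = 516 × (15.5/180)^(0.231) = 293 K.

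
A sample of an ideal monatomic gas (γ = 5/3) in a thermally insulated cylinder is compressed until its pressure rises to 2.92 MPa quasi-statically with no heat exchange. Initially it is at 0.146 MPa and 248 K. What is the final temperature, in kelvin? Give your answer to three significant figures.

T₂ ≈ 822 K

Along an adiabat T P^((1−γ)/γ) is constant, so T₂ = T₁ (P₂/P₁)^((γ−1)/γ).
T₂ = 248 × (2.92/0.146)^(2/5) = 822 K.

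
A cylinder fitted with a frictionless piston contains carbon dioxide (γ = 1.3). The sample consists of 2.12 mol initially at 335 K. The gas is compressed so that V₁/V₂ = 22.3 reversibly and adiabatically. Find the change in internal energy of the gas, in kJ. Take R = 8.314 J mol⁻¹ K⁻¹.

ΔU ≈ 30.3 kJ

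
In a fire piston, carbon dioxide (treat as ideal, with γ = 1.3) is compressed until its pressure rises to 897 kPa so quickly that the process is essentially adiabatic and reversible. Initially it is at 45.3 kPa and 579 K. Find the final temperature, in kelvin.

Along an adiabat T P^((1−γ)/γ) is constant, so T₂ = T₁ (P₂/P₁)^((γ−1)/γ).
T₂ = 579 × (897/45.3)^(0.231) = 1153 K.

T₂ ≈ 1150 K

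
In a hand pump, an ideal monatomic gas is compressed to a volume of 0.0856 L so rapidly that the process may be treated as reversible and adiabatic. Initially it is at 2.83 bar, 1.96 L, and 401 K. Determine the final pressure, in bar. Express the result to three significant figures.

P₂ ≈ 523 bar

Since PV^γ is constant along a reversible adiabat, P₂ = P₁ (V₁/V₂)^γ.
γ = 5/3 for a monatomic ideal gas.
P₂ = 2.83 × (1.96/0.0856)^(5/3) = 522.5 bar.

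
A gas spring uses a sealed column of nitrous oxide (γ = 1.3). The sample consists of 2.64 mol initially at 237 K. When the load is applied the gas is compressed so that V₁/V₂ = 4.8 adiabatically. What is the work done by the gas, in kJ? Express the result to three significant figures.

W ≈ -10.4 kJ

For a reversible adiabat TV^(γ−1) is constant, so T₂ = T₁ (V₁/V₂)^(γ−1).
T₂ = 237 × 4.8^(0.3) = 379.4 K.
Q = 0, so ΔU = W_on_gas = nCᵥΔT with Cᵥ = R/(γ−1) = 27.71 J/(mol·K).
ΔU = 2.64 × 27.71 × (379.4 − 237) = 10420 J.
Work done by the gas = −ΔU = -10420 J.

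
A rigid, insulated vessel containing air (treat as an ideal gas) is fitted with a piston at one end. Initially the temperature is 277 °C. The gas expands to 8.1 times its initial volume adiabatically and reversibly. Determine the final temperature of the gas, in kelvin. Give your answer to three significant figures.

For a reversible adiabat TV^(γ−1) is constant, so T₂ = T₁ (V₁/V₂)^(γ−1).
For a diatomic ideal gas γ = 7/5, so γ−1 = 2/5.
T₁ = 277 °C = 550.1 K.
T₂ = 550.1 × (1/8.1)^(2/5) = 238.3 K.

T₂ ≈ 238 K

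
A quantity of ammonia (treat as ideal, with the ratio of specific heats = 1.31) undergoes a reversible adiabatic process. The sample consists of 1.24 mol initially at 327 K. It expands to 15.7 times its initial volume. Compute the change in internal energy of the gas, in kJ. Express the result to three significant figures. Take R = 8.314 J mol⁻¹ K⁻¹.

ΔU ≈ -6.24 kJ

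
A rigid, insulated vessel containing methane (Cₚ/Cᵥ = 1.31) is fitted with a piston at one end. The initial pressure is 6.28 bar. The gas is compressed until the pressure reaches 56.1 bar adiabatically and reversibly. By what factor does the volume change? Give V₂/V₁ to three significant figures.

From PV^γ = const, V₂/V₁ = (P₁/P₂)^(1/γ).
V₂/V₁ = (6.28/56.1)^(0.763) = 0.188.

V₂/V₁ ≈ 0.188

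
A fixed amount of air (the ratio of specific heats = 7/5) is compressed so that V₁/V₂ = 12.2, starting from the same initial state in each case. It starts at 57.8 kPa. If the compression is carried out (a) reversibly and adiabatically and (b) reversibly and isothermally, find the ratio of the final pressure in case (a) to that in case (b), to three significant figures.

P_adiabatic / P_isothermal ≈ 2.72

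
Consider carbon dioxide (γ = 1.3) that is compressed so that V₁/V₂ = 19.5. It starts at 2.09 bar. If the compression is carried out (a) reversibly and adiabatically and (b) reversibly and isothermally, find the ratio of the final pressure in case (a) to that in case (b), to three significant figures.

P_adiabatic / P_isothermal ≈ 2.44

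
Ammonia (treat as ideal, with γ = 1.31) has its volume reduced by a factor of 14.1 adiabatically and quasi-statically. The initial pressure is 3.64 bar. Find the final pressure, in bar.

P₂ ≈ 117 bar

Adiabatic: P₁V₁^γ = P₂V₂^γ ⇒ P₂ = P₁ (V₁/V₂)^γ.
P₂ = 3.64 × 14.1^(1.31) = 116.6 bar.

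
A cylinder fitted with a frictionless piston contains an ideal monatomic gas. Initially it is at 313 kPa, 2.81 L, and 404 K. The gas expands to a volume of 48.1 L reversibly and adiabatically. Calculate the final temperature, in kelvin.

For a reversible adiabat TV^(γ−1) is constant, so T₂ = T₁ (V₁/V₂)^(γ−1).
γ = 5/3 for a monatomic ideal gas.
T₂ = 404 × (2.81/48.1)^(2/3) = 60.83 K.

T₂ ≈ 60.8 K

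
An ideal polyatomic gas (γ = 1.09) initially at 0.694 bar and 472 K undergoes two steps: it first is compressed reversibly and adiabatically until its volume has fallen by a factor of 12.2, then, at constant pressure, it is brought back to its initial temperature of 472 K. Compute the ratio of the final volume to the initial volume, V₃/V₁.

Adiabatic step: V₂/V₁ = 0.08197; T₂ = T₁·12.2^(0.09) = 591.2 K.
Isobaric step: V₃/V₂ = T₃/T₂ = 472/591.2.
V₃/V₁ = (V₂/V₁)(V₃/V₂) = 0.08197 × (472/591.2) = 0.06544.

V₃/V₁ ≈ 0.0654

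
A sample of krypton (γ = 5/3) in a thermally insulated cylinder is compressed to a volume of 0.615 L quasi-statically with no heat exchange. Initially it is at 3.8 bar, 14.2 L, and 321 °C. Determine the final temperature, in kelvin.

For a reversible adiabat TV^(γ−1) is constant, so T₂ = T₁ (V₁/V₂)^(γ−1).
T₁ = 321 °C = 594.1 K.
T₂ = 594.1 × (14.2/0.615)^(2/3) = 4818 K.

T₂ ≈ 4820 K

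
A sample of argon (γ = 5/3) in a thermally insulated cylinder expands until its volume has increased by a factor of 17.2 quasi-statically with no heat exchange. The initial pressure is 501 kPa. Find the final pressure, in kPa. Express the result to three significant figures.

Since PV^γ is constant along a reversible adiabat, P₂ = P₁ (V₁/V₂)^γ.
P₂ = 501 × (1/17.2)^(5/3) = 4.371 kPa.

P₂ ≈ 4.37 kPa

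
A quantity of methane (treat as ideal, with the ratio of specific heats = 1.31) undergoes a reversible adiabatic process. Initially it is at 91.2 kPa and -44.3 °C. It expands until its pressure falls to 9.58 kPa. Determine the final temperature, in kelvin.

T₂ ≈ 134 K

Adiabatic: T₂/T₁ = (P₂/P₁)^((γ−1)/γ).
T₁ = -44.3 °C = 228.8 K.
T₂ = 228.8 × (9.58/91.2)^(0.237) = 134.3 K.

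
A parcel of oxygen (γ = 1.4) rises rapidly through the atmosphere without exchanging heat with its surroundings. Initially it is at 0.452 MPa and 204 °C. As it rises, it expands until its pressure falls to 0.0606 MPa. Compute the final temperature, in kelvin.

T₂ ≈ 269 K

Adiabatic: T₂/T₁ = (P₂/P₁)^((γ−1)/γ).
T₁ = 204 °C = 477.1 K.
T₂ = 477.1 × (0.0606/0.452)^(0.286) = 268.7 K.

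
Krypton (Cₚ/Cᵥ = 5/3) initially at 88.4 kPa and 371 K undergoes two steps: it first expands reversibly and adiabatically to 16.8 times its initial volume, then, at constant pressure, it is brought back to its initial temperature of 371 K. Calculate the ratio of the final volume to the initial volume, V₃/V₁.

Adiabatic step: V₂/V₁ = 16.8; T₂ = T₁·(1/16.8)^(2/3) = 56.56 K.
Isobaric step: V₃/V₂ = T₃/T₂ = 371/56.56.
V₃/V₁ = (V₂/V₁)(V₃/V₂) = 16.8 × (371/56.56) = 110.2.

V₃/V₁ ≈ 110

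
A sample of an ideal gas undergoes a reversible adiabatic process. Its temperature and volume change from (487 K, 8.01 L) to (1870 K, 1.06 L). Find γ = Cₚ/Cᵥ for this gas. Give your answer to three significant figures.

γ ≈ 1.67

TV^(γ−1) = const ⇒ γ − 1 = ln(T₂/T₁) / ln(V₁/V₂).
γ = 1 + ln(1870/487) / ln(8.01/1.06) = 1.665.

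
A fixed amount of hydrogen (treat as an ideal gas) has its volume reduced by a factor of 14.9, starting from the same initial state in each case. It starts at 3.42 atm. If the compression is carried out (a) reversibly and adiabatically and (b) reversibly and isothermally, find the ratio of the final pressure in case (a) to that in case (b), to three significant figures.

For a diatomic ideal gas γ = 7/5.
Isothermal: P_b = P₁(V₁/V₂) = 3.42×14.9.
Adiabatic: P_a = P₁(V₁/V₂)^γ = 3.42×14.9^(7/5).
P_a/P_b = (V₁/V₂)^(γ−1) = 14.9^(2/5) = 2.946.

P_adiabatic / P_isothermal ≈ 2.95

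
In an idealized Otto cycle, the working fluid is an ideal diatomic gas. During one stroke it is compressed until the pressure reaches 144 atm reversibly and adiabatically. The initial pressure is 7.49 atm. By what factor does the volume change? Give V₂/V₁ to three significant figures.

V₂/V₁ ≈ 0.121

From PV^γ = const, V₂/V₁ = (P₁/P₂)^(1/γ).
For a diatomic ideal gas γ = 7/5.
V₂/V₁ = (7.49/144)^(5/7) = 0.121.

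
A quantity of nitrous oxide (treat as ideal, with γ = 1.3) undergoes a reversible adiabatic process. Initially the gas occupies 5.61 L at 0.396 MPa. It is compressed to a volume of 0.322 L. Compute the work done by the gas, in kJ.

W ≈ -10.0 kJ

P₂ = P₁(V₁/V₂)^γ = 0.396×(5.61/0.322)^(1.3) = 16.26 MPa.
For a reversible adiabat, W_by_gas = (P₁V₁ − P₂V₂)/(γ−1).
W_by = (396000×0.00561 − 1.626×10^7×0.000322) / (0.3) = -10050 J.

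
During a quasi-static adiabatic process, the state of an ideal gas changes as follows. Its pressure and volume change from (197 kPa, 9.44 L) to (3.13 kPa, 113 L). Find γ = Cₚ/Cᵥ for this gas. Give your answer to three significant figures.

PV^γ = const ⇒ γ = ln(P₂/P₁) / ln(V₁/V₂).
γ = ln(3.13/197) / ln(9.44/113) = 1.669.

γ ≈ 1.67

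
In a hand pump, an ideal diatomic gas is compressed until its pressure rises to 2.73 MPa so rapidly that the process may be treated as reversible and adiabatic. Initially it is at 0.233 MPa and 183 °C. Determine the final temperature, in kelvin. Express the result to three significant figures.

T₂ ≈ 921 K

Along an adiabat T P^((1−γ)/γ) is constant, so T₂ = T₁ (P₂/P₁)^((γ−1)/γ).
For a diatomic ideal gas γ = 7/5, so (γ−1)/γ = 2/7.
T₁ = 183 °C = 456.1 K.
T₂ = 456.1 × (2.73/0.233)^(2/7) = 921.5 K.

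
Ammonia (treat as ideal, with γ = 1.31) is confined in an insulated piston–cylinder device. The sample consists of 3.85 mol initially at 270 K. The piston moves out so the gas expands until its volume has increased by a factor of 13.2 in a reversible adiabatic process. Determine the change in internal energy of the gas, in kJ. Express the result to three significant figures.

Adiabatic: T₁V₁^(γ−1) = T₂V₂^(γ−1) ⇒ T₂ = T₁ (V₁/V₂)^(γ−1).
T₂ = 270 × (1/13.2)^(0.31) = 121.3 K.
Q = 0, so ΔU = W_on_gas = nCᵥΔT with Cᵥ = R/(γ−1) = 26.82 J/(mol·K).
ΔU = 3.85 × 26.82 × (121.3 − 270) = -15350 J.

ΔU ≈ -15.4 kJ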